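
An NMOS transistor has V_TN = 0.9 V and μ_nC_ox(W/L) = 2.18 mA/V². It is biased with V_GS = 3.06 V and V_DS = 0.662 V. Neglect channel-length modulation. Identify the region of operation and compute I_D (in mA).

V_ov = V_GS − V_TN = 3.06 − 0.9 = 2.16 V.
Since V_DS = 0.662 V < V_ov = 2.16 V, the device is in the triode region.
I_D = k_n [V_ov · V_DS − ½ V_DS²] = 2.18 × [2.16 × 0.662 − 0.5 × 0.662²] = 2.64 mA.

Triode; I_D = 2.64 mA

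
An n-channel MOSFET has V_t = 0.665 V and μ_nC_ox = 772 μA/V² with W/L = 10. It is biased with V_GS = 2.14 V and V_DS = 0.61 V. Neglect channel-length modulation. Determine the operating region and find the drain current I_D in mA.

k_n = μ_nC_ox · (W/L) = 7.72 mA/V².
V_ov = V_GS − V_t = 2.14 − 0.665 = 1.48 V.
Since V_DS = 0.61 V < V_ov = 1.48 V, the device is in the triode region.
I_D = k_n [V_ov · V_DS − ½ V_DS²] = 7.72 × [1.48 × 0.61 − 0.5 × 0.61²] = 5.51 mA.

Triode; I_D = 5.51 mA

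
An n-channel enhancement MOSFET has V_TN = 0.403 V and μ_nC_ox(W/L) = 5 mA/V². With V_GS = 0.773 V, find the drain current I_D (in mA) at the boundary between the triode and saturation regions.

I_D = 0.342 mA

At the boundary V_DS = V_ov = V_GS − V_TN = 0.773 − 0.403 = 0.37 V.
I_D = ½ k_n V_ov² = 0.5 × 5 × 0.37² = 0.342 mA.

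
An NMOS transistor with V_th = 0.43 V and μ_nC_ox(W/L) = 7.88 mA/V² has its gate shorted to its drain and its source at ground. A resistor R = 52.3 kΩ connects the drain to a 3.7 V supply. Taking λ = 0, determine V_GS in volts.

With gate tied to drain, V_GS = V_DS ≥ V_GS − V_th, so the device is in saturation.
KCL at the drain: ½ k_n (V_GS − V_th)² = (V_DD − V_GS)/R.
Let x = V_GS − 0.43. Then 206 x² + x − 3.27 = 0, giving x = 0.124 V (positive root), so V_GS = 0.554 V.
I_D = (V_DD − V_GS)/R = (3.7 − 0.554) / 52.3 = 0.0602 mA.

V_GS = 0.554 V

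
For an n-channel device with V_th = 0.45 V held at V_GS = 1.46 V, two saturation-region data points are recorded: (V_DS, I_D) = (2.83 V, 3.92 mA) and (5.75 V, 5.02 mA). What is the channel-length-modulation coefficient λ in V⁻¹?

With V_GS fixed, I_D ∝ (1 + λ V_DS) in saturation, so I_D2/I_D1 = (1 + λ V_DS2)/(1 + λ V_DS1).
5.02/3.92 = 1.281 = (1 + 5.75 λ)/(1 + 2.83 λ).
Solving: λ (I_D1 V_DS2 − I_D2 V_DS1) = I_D2 − I_D1, so λ = (5.02 − 3.92) / (3.92 × 5.75 − 5.02 × 2.83) = 1.1 / 8.33 = 0.132 V⁻¹.

λ = 0.132 V⁻¹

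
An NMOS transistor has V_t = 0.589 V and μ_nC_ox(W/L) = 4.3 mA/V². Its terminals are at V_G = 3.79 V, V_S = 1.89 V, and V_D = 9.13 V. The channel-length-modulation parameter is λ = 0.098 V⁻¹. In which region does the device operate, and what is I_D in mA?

Saturation; I_D = 6.32 mA

V_GS = V_G − V_S = 3.79 − 1.89 = 1.9 V; V_DS = V_D − V_S = 9.13 − 1.89 = 7.24 V.
V_ov = V_GS − V_t = 1.9 − 0.589 = 1.31 V.
Since V_DS = 7.24 V ≥ V_ov = 1.31 V, the device is in saturation.
I_D = ½ k_n V_ov² (1 + λ V_DS) = 0.5 × 4.3 × 1.31² × (1 + 0.098 × 7.24) = 6.32 mA.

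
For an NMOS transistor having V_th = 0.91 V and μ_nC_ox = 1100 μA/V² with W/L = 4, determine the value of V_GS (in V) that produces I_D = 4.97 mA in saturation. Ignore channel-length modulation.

V_GS = 2.41 V

k_n = μ_nC_ox · (W/L) = 4.4 mA/V².
In saturation I_D = ½ k_n (V_GS − V_th)², so V_GS − V_th = √(2 I_D / k_n) = √(2 × 4.97 / 4.4) = 1.5 V.
V_GS = 0.91 + 1.5 = 2.41 V.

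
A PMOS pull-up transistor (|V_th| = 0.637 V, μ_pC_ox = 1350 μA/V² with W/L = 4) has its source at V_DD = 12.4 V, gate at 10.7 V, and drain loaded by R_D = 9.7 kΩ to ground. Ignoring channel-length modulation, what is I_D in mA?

I_D = 1.25 mA

V_SG = V_DD − V_G = 12.4 − 10.7 = 1.7 V, so V_ov = 1.7 − 0.637 = 1.06 V.
k_p = μ_pC_ox · (W/L) = 5.4 mA/V².
Assume saturation: I_D = ½ k_p V_ov² = 0.5 × 5.4 × 1.06² = 3.05 mA, giving V_SD = V_DD − I_D R_D = 12.4 − 3.05 × 9.7 = -17.2 V.
But -17.2 V < V_ov = 1.06 V, so the device is actually in triode.
In triode I_D = k_p[V_ov V_SD − ½ V_SD²] and I_D = (V_DD − V_SD)/R_D. Equating: 26.2 V_SD² − 56.68 V_SD + 12.4 = 0, giving V_SD = 0.247 V (the root below V_ov).
I_D = (12.4 − 0.247) / 9.7 = 1.25 mA.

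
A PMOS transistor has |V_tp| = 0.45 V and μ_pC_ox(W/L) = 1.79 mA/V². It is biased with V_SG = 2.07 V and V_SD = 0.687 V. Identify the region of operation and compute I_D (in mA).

Triode; I_D = 1.57 mA

V_ov = V_SG − |V_tp| = 2.07 − 0.45 = 1.62 V.
Since V_SD = 0.687 V < V_ov = 1.62 V, the device is in the triode region.
I_D = k_p [V_ov · V_SD − ½ V_SD²] = 1.79 × [1.62 × 0.687 − 0.5 × 0.687²] = 1.57 mA.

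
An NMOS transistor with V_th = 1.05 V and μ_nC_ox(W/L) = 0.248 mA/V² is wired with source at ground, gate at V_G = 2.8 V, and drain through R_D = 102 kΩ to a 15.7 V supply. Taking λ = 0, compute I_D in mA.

V_GS = V_G = 2.8 V, so V_ov = 2.8 − 1.05 = 1.75 V.
Assume saturation: I_D = ½ k_n V_ov² = 0.5 × 0.248 × 1.75² = 0.38 mA, giving V_DS = V_DD − I_D R_D = 15.7 − 0.38 × 102 = -23 V.
But -23 V < V_ov = 1.75 V, so the device is actually in triode.
In triode I_D = k_n[V_ov V_DS − ½ V_DS²] and I_D = (V_DD − V_DS)/R_D. Equating: 12.6 V_DS² − 45.27 V_DS + 15.7 = 0, giving V_DS = 0.389 V (the root below V_ov).
I_D = (15.7 − 0.389) / 102 = 0.15 mA.

I_D = 0.150 mA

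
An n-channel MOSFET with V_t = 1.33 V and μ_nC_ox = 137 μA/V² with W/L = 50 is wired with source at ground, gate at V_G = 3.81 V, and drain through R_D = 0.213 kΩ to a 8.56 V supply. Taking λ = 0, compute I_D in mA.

V_GS = V_G = 3.81 V, so V_ov = 3.81 − 1.33 = 2.48 V.
k_n = μ_nC_ox · (W/L) = 6.85 mA/V².
Assume saturation: I_D = ½ k_n V_ov² = 0.5 × 6.85 × 2.48² = 21.1 mA, giving V_DS = V_DD − I_D R_D = 8.56 − 21.1 × 0.213 = 4.07 V.
V_DS = 4.07 V ≥ V_ov = 2.48 V, confirming saturation.

I_D = 21.1 mA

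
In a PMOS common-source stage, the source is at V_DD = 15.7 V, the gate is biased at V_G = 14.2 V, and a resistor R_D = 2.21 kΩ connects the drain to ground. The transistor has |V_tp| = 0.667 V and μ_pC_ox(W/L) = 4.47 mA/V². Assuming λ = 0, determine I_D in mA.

I_D = 1.55 mA

V_SG = V_DD − V_G = 15.7 − 14.2 = 1.5 V, so V_ov = 1.5 − 0.667 = 0.833 V.
Assume saturation: I_D = ½ k_p V_ov² = 0.5 × 4.47 × 0.833² = 1.55 mA, giving V_SD = V_DD − I_D R_D = 15.7 − 1.55 × 2.21 = 12.3 V.
V_SD = 12.3 V ≥ V_ov = 0.833 V, confirming saturation.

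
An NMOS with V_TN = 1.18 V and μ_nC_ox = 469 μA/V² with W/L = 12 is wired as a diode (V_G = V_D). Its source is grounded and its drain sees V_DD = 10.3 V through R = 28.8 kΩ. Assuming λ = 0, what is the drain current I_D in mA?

With gate tied to drain, V_GS = V_DS ≥ V_GS − V_TN, so the device is in saturation.
k_n = μ_nC_ox · (W/L) = 5.628 mA/V².
KCL at the drain: ½ k_n (V_GS − V_TN)² = (V_DD − V_GS)/R.
Let x = V_GS − 1.18. Then 81 x² + x − 9.12 = 0, giving x = 0.329 V (positive root), so V_GS = 1.51 V.
I_D = (V_DD − V_GS)/R = (10.3 − 1.51) / 28.8 = 0.305 mA.

I_D = 0.305 mA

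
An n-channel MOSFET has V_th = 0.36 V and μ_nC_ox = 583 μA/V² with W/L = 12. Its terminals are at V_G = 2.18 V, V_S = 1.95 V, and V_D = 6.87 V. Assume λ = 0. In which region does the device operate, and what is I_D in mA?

Cutoff; I_D = 0 mA

V_GS = V_G − V_S = 2.18 − 1.95 = 0.23 V; V_DS = V_D − V_S = 6.87 − 1.95 = 4.92 V.
V_GS = 0.23 V < V_th = 0.36 V, so the transistor is in cutoff.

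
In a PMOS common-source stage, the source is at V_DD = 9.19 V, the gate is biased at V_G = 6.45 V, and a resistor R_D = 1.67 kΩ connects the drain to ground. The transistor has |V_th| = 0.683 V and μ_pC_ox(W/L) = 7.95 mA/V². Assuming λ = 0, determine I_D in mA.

V_SG = V_DD − V_G = 9.19 − 6.45 = 2.74 V, so V_ov = 2.74 − 0.683 = 2.06 V.
Assume saturation: I_D = ½ k_p V_ov² = 0.5 × 7.95 × 2.06² = 16.8 mA, giving V_SD = V_DD − I_D R_D = 9.19 − 16.8 × 1.67 = -18.9 V.
But -18.9 V < V_ov = 2.06 V, so the device is actually in triode.
In triode I_D = k_p[V_ov V_SD − ½ V_SD²] and I_D = (V_DD − V_SD)/R_D. Equating: 6.64 V_SD² − 28.31 V_SD + 9.19 = 0, giving V_SD = 0.354 V (the root below V_ov).
I_D = (9.19 − 0.354) / 1.67 = 5.29 mA.

I_D = 5.29 mA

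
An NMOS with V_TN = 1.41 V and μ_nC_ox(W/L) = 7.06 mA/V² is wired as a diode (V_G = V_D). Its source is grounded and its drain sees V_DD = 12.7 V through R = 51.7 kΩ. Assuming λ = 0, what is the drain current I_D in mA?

I_D = 0.214 mA

With gate tied to drain, V_GS = V_DS ≥ V_GS − V_TN, so the device is in saturation.
KCL at the drain: ½ k_n (V_GS − V_TN)² = (V_DD − V_GS)/R.
Let x = V_GS − 1.41. Then 183 x² + x − 11.29 = 0, giving x = 0.246 V (positive root), so V_GS = 1.66 V.
I_D = (V_DD − V_GS)/R = (12.7 − 1.66) / 51.7 = 0.214 mA.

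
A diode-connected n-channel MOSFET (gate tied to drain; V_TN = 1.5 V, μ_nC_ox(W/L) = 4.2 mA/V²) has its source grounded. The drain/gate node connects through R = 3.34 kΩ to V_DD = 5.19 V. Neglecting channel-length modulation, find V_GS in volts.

With gate tied to drain, V_GS = V_DS ≥ V_GS − V_TN, so the device is in saturation.
KCL at the drain: ½ k_n (V_GS − V_TN)² = (V_DD − V_GS)/R.
Let x = V_GS − 1.5. Then 7.01 x² + x − 3.69 = 0, giving x = 0.658 V (positive root), so V_GS = 2.16 V.
I_D = (V_DD − V_GS)/R = (5.19 − 2.16) / 3.34 = 0.908 mA.

V_GS = 2.16 V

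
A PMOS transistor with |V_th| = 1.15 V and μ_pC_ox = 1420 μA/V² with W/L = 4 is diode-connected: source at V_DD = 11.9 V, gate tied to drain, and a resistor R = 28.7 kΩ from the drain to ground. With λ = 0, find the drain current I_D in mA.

With gate tied to drain, V_SG = V_SD ≥ V_SG − |V_th|, so the device is in saturation.
k_p = μ_pC_ox · (W/L) = 5.68 mA/V².
KCL at the drain: ½ k_p (V_SG − |V_th|)² = (V_DD − V_SG)/R.
Let x = V_SG − 1.15. Then 81.5 x² + x − 10.75 = 0, giving x = 0.357 V (positive root), so V_SG = 1.51 V.
I_D = (V_DD − V_SG)/R = (11.9 − 1.51) / 28.7 = 0.362 mA.

I_D = 0.362 mA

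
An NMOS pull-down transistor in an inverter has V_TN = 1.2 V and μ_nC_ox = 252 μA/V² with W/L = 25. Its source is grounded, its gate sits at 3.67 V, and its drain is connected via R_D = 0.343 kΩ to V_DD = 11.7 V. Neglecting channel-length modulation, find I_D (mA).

V_GS = V_G = 3.67 V, so V_ov = 3.67 − 1.2 = 2.47 V.
k_n = μ_nC_ox · (W/L) = 6.3 mA/V².
Assume saturation: I_D = ½ k_n V_ov² = 0.5 × 6.3 × 2.47² = 19.2 mA, giving V_DS = V_DD − I_D R_D = 11.7 − 19.2 × 0.343 = 5.11 V.
V_DS = 5.11 V ≥ V_ov = 2.47 V, confirming saturation.

I_D = 19.2 mA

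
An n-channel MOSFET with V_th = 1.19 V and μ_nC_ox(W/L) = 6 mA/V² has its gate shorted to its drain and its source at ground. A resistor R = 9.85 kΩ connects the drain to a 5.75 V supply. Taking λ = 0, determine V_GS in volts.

V_GS = 1.57 V

With gate tied to drain, V_GS = V_DS ≥ V_GS − V_th, so the device is in saturation.
KCL at the drain: ½ k_n (V_GS − V_th)² = (V_DD − V_GS)/R.
Let x = V_GS − 1.19. Then 29.5 x² + x − 4.56 = 0, giving x = 0.376 V (positive root), so V_GS = 1.57 V.
I_D = (V_DD − V_GS)/R = (5.75 − 1.57) / 9.85 = 0.425 mA.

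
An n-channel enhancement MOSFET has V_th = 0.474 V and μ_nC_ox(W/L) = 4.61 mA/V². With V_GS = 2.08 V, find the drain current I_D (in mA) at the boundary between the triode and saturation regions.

I_D = 5.95 mA

At the boundary V_DS = V_ov = V_GS − V_th = 2.08 − 0.474 = 1.61 V.
I_D = ½ k_n V_ov² = 0.5 × 4.61 × 1.61² = 5.95 mA.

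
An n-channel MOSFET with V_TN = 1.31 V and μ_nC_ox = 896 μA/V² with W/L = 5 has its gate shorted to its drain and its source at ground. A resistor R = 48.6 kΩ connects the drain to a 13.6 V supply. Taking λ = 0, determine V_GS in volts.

With gate tied to drain, V_GS = V_DS ≥ V_GS − V_TN, so the device is in saturation.
k_n = μ_nC_ox · (W/L) = 4.48 mA/V².
KCL at the drain: ½ k_n (V_GS − V_TN)² = (V_DD − V_GS)/R.
Let x = V_GS − 1.31. Then 109 x² + x − 12.29 = 0, giving x = 0.331 V (positive root), so V_GS = 1.64 V.
I_D = (V_DD − V_GS)/R = (13.6 − 1.64) / 48.6 = 0.246 mA.

V_GS = 1.64 V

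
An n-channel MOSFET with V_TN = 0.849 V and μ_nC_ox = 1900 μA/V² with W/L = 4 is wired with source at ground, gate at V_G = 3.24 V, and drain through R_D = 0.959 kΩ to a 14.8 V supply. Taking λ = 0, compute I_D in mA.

I_D = 14.4 mA

V_GS = V_G = 3.24 V, so V_ov = 3.24 − 0.849 = 2.39 V.
k_n = μ_nC_ox · (W/L) = 7.6 mA/V².
Assume saturation: I_D = ½ k_n V_ov² = 0.5 × 7.6 × 2.39² = 21.7 mA, giving V_DS = V_DD − I_D R_D = 14.8 − 21.7 × 0.959 = -6.03 V.
But -6.03 V < V_ov = 2.39 V, so the device is actually in triode.
In triode I_D = k_n[V_ov V_DS − ½ V_DS²] and I_D = (V_DD − V_DS)/R_D. Equating: 3.64 V_DS² − 18.43 V_DS + 14.8 = 0, giving V_DS = 1 V (the root below V_ov).
I_D = (14.8 − 1) / 0.959 = 14.4 mA.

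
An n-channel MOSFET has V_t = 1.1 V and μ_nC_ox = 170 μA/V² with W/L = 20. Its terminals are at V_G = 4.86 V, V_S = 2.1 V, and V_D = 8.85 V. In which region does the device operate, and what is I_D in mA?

Saturation; I_D = 4.68 mA

V_GS = V_G − V_S = 4.86 − 2.1 = 2.76 V; V_DS = V_D − V_S = 8.85 − 2.1 = 6.75 V.
k_n = μ_nC_ox · (W/L) = 3.4 mA/V².
V_ov = V_GS − V_t = 2.76 − 1.1 = 1.66 V.
Since V_DS = 6.75 V ≥ V_ov = 1.66 V, the device is in saturation.
I_D = ½ k_n V_ov² = 0.5 × 3.4 × 1.66² = 4.68 mA.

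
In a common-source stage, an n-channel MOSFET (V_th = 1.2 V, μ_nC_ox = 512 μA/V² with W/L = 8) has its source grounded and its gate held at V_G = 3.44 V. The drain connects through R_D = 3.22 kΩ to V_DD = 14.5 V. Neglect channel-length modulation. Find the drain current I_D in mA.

V_GS = V_G = 3.44 V, so V_ov = 3.44 − 1.2 = 2.24 V.
k_n = μ_nC_ox · (W/L) = 4.096 mA/V².
Assume saturation: I_D = ½ k_n V_ov² = 0.5 × 4.096 × 2.24² = 10.3 mA, giving V_DS = V_DD − I_D R_D = 14.5 − 10.3 × 3.22 = -18.6 V.
But -18.6 V < V_ov = 2.24 V, so the device is actually in triode.
In triode I_D = k_n[V_ov V_DS − ½ V_DS²] and I_D = (V_DD − V_DS)/R_D. Equating: 6.59 V_DS² − 30.54 V_DS + 14.5 = 0, giving V_DS = 0.537 V (the root below V_ov).
I_D = (14.5 − 0.537) / 3.22 = 4.34 mA.

I_D = 4.34 mA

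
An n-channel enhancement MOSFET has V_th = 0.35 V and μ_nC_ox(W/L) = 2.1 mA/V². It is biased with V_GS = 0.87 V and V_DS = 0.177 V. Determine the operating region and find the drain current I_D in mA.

V_ov = V_GS − V_th = 0.87 − 0.35 = 0.52 V.
Since V_DS = 0.177 V < V_ov = 0.52 V, the device is in the triode region.
I_D = k_n [V_ov · V_DS − ½ V_DS²] = 2.1 × [0.52 × 0.177 − 0.5 × 0.177²] = 0.16 mA.

Triode; I_D = 0.160 mA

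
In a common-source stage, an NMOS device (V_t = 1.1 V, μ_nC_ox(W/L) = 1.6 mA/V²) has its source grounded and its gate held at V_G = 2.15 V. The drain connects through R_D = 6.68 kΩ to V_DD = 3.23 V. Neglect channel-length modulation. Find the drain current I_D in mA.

V_GS = V_G = 2.15 V, so V_ov = 2.15 − 1.1 = 1.05 V.
Assume saturation: I_D = ½ k_n V_ov² = 0.5 × 1.6 × 1.05² = 0.882 mA, giving V_DS = V_DD − I_D R_D = 3.23 − 0.882 × 6.68 = -2.66 V.
But -2.66 V < V_ov = 1.05 V, so the device is actually in triode.
In triode I_D = k_n[V_ov V_DS − ½ V_DS²] and I_D = (V_DD − V_DS)/R_D. Equating: 5.34 V_DS² − 12.22 V_DS + 3.23 = 0, giving V_DS = 0.305 V (the root below V_ov).
I_D = (3.23 − 0.305) / 6.68 = 0.438 mA.

I_D = 0.438 mA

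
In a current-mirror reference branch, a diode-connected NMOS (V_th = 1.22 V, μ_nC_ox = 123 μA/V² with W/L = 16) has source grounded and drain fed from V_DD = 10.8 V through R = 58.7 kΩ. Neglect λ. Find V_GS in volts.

With gate tied to drain, V_GS = V_DS ≥ V_GS − V_th, so the device is in saturation.
k_n = μ_nC_ox · (W/L) = 1.968 mA/V².
KCL at the drain: ½ k_n (V_GS − V_th)² = (V_DD − V_GS)/R.
Let x = V_GS − 1.22. Then 57.8 x² + x − 9.58 = 0, giving x = 0.399 V (positive root), so V_GS = 1.62 V.
I_D = (V_DD − V_GS)/R = (10.8 − 1.62) / 58.7 = 0.156 mA.

V_GS = 1.62 V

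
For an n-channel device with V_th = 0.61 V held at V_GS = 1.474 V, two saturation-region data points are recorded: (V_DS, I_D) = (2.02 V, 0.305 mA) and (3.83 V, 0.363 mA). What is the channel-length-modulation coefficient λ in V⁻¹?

With V_GS fixed, I_D ∝ (1 + λ V_DS) in saturation, so I_D2/I_D1 = (1 + λ V_DS2)/(1 + λ V_DS1).
0.363/0.305 = 1.19 = (1 + 3.83 λ)/(1 + 2.02 λ).
Solving: λ (I_D1 V_DS2 − I_D2 V_DS1) = I_D2 − I_D1, so λ = (0.363 − 0.305) / (0.305 × 3.83 − 0.363 × 2.02) = 0.058 / 0.435 = 0.133 V⁻¹.

λ = 0.133 V⁻¹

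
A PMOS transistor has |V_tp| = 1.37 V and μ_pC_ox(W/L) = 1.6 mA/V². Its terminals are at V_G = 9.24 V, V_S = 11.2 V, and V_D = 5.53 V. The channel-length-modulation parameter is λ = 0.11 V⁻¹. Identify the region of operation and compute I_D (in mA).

Saturation; I_D = 0.452 mA

V_SG = V_S − V_G = 11.2 − 9.24 = 1.96 V; V_SD = V_S − V_D = 11.2 − 5.53 = 5.67 V.
V_ov = V_SG − |V_tp| = 1.96 − 1.37 = 0.59 V.
Since V_SD = 5.67 V ≥ V_ov = 0.59 V, the device is in saturation.
I_D = ½ k_p V_ov² (1 + λ V_SD) = 0.5 × 1.6 × 0.59² × (1 + 0.11 × 5.67) = 0.452 mA.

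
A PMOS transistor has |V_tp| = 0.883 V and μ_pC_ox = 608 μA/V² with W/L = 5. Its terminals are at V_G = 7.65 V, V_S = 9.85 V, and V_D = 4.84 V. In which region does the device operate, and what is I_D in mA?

Saturation; I_D = 2.64 mA

V_SG = V_S − V_G = 9.85 − 7.65 = 2.2 V; V_SD = V_S − V_D = 9.85 − 4.84 = 5.01 V.
k_p = μ_pC_ox · (W/L) = 3.04 mA/V².
V_ov = V_SG − |V_tp| = 2.2 − 0.883 = 1.32 V.
Since V_SD = 5.01 V ≥ V_ov = 1.32 V, the device is in saturation.
I_D = ½ k_p V_ov² = 0.5 × 3.04 × 1.32² = 2.64 mA.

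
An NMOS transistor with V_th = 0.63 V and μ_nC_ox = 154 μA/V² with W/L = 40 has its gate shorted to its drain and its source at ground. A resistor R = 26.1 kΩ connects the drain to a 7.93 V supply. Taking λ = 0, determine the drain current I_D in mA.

I_D = 0.268 mA

With gate tied to drain, V_GS = V_DS ≥ V_GS − V_th, so the device is in saturation.
k_n = μ_nC_ox · (W/L) = 6.16 mA/V².
KCL at the drain: ½ k_n (V_GS − V_th)² = (V_DD − V_GS)/R.
Let x = V_GS − 0.63. Then 80.4 x² + x − 7.3 = 0, giving x = 0.295 V (positive root), so V_GS = 0.925 V.
I_D = (V_DD − V_GS)/R = (7.93 − 0.925) / 26.1 = 0.268 mA.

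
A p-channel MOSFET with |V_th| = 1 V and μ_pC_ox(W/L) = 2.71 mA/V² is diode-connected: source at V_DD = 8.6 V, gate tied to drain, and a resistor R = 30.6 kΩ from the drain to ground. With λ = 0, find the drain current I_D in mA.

I_D = 0.235 mA

With gate tied to drain, V_SG = V_SD ≥ V_SG − |V_th|, so the device is in saturation.
KCL at the drain: ½ k_p (V_SG − |V_th|)² = (V_DD − V_SG)/R.
Let x = V_SG − 1. Then 41.5 x² + x − 7.6 = 0, giving x = 0.416 V (positive root), so V_SG = 1.42 V.
I_D = (V_DD − V_SG)/R = (8.6 − 1.42) / 30.6 = 0.235 mA.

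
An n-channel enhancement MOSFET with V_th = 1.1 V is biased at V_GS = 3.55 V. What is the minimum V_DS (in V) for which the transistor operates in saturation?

V_DS,sat = 2.45 V

The boundary between triode and saturation is V_DS = V_GS − V_th = V_ov.
V_ov = 3.55 − 1.1 = 2.45 V.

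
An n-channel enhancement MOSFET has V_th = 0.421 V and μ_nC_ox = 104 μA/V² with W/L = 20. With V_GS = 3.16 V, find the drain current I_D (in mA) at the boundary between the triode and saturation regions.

I_D = 7.80 mA

At the boundary V_DS = V_ov = V_GS − V_th = 3.16 − 0.421 = 2.74 V.
k_n = μ_nC_ox · (W/L) = 2.08 mA/V².
I_D = ½ k_n V_ov² = 0.5 × 2.08 × 2.74² = 7.8 mA.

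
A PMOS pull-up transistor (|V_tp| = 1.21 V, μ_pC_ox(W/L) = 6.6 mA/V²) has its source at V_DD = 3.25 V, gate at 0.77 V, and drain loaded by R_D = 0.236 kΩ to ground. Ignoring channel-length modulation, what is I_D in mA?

V_SG = V_DD − V_G = 3.25 − 0.77 = 2.48 V, so V_ov = 2.48 − 1.21 = 1.27 V.
Assume saturation: I_D = ½ k_p V_ov² = 0.5 × 6.6 × 1.27² = 5.32 mA, giving V_SD = V_DD − I_D R_D = 3.25 − 5.32 × 0.236 = 1.99 V.
V_SD = 1.99 V ≥ V_ov = 1.27 V, confirming saturation.

I_D = 5.32 mA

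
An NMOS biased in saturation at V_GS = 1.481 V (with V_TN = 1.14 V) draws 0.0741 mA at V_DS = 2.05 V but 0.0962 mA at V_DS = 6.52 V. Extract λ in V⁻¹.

λ = 0.0773 V⁻¹

With V_GS fixed, I_D ∝ (1 + λ V_DS) in saturation, so I_D2/I_D1 = (1 + λ V_DS2)/(1 + λ V_DS1).
0.0962/0.0741 = 1.298 = (1 + 6.52 λ)/(1 + 2.05 λ).
Solving: λ (I_D1 V_DS2 − I_D2 V_DS1) = I_D2 − I_D1, so λ = (0.0962 − 0.0741) / (0.0741 × 6.52 − 0.0962 × 2.05) = 0.0221 / 0.286 = 0.0773 V⁻¹.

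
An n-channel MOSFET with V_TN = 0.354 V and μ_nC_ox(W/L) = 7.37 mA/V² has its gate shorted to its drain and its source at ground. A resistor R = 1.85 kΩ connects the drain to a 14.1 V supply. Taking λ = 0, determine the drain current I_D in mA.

With gate tied to drain, V_GS = V_DS ≥ V_GS − V_TN, so the device is in saturation.
KCL at the drain: ½ k_n (V_GS − V_TN)² = (V_DD − V_GS)/R.
Let x = V_GS − 0.354. Then 6.82 x² + x − 13.75 = 0, giving x = 1.35 V (positive root), so V_GS = 1.7 V.
I_D = (V_DD − V_GS)/R = (14.1 − 1.7) / 1.85 = 6.7 mA.

I_D = 6.70 mA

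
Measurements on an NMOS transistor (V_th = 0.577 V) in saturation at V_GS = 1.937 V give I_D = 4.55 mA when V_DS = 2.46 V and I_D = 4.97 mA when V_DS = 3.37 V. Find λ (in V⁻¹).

λ = 0.135 V⁻¹

With V_GS fixed, I_D ∝ (1 + λ V_DS) in saturation, so I_D2/I_D1 = (1 + λ V_DS2)/(1 + λ V_DS1).
4.97/4.55 = 1.092 = (1 + 3.37 λ)/(1 + 2.46 λ).
Solving: λ (I_D1 V_DS2 − I_D2 V_DS1) = I_D2 − I_D1, so λ = (4.97 − 4.55) / (4.55 × 3.37 − 4.97 × 2.46) = 0.42 / 3.11 = 0.135 V⁻¹.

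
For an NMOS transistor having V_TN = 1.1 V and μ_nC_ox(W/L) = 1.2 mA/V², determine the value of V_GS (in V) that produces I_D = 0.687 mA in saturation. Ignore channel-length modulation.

V_GS = 2.17 V

In saturation I_D = ½ k_n (V_GS − V_TN)², so V_GS − V_TN = √(2 I_D / k_n) = √(2 × 0.687 / 1.2) = 1.07 V.
V_GS = 1.1 + 1.07 = 2.17 V.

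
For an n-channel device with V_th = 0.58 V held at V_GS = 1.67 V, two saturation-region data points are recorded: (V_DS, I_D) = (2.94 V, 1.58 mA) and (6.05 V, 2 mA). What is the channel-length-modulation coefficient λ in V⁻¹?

λ = 0.114 V⁻¹

With V_GS fixed, I_D ∝ (1 + λ V_DS) in saturation, so I_D2/I_D1 = (1 + λ V_DS2)/(1 + λ V_DS1).
2/1.58 = 1.266 = (1 + 6.05 λ)/(1 + 2.94 λ).
Solving: λ (I_D1 V_DS2 − I_D2 V_DS1) = I_D2 − I_D1, so λ = (2 − 1.58) / (1.58 × 6.05 − 2 × 2.94) = 0.42 / 3.68 = 0.114 V⁻¹.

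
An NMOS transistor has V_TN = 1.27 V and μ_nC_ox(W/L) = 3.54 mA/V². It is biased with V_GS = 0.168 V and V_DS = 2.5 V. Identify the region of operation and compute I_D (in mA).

V_GS = 0.168 V < V_TN = 1.27 V, so the transistor is in cutoff.

Cutoff; I_D = 0 mA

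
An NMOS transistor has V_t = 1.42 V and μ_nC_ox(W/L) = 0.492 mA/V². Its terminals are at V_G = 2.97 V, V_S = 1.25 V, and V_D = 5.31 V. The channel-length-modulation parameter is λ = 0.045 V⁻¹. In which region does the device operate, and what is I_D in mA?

V_GS = V_G − V_S = 2.97 − 1.25 = 1.72 V; V_DS = V_D − V_S = 5.31 − 1.25 = 4.06 V.
V_ov = V_GS − V_t = 1.72 − 1.42 = 0.3 V.
Since V_DS = 4.06 V ≥ V_ov = 0.3 V, the device is in saturation.
I_D = ½ k_n V_ov² (1 + λ V_DS) = 0.5 × 0.492 × 0.3² × (1 + 0.045 × 4.06) = 0.0262 mA.

Saturation; I_D = 0.0262 mA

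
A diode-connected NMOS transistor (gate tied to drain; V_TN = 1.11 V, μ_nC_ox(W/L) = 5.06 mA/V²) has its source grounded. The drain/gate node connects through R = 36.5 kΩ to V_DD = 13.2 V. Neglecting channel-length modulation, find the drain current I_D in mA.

I_D = 0.321 mA

With gate tied to drain, V_GS = V_DS ≥ V_GS − V_TN, so the device is in saturation.
KCL at the drain: ½ k_n (V_GS − V_TN)² = (V_DD − V_GS)/R.
Let x = V_GS − 1.11. Then 92.3 x² + x − 12.09 = 0, giving x = 0.356 V (positive root), so V_GS = 1.47 V.
I_D = (V_DD − V_GS)/R = (13.2 − 1.47) / 36.5 = 0.321 mA.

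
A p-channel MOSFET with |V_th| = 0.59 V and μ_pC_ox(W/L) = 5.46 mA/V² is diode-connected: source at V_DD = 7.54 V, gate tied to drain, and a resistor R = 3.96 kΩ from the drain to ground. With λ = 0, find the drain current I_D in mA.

I_D = 1.56 mA

With gate tied to drain, V_SG = V_SD ≥ V_SG − |V_th|, so the device is in saturation.
KCL at the drain: ½ k_p (V_SG − |V_th|)² = (V_DD − V_SG)/R.
Let x = V_SG − 0.59. Then 10.8 x² + x − 6.95 = 0, giving x = 0.757 V (positive root), so V_SG = 1.35 V.
I_D = (V_DD − V_SG)/R = (7.54 − 1.35) / 3.96 = 1.56 mA.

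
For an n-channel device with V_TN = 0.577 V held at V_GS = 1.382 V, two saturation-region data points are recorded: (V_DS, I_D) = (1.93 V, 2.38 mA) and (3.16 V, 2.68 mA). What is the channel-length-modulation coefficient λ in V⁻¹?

λ = 0.128 V⁻¹

With V_GS fixed, I_D ∝ (1 + λ V_DS) in saturation, so I_D2/I_D1 = (1 + λ V_DS2)/(1 + λ V_DS1).
2.68/2.38 = 1.126 = (1 + 3.16 λ)/(1 + 1.93 λ).
Solving: λ (I_D1 V_DS2 − I_D2 V_DS1) = I_D2 − I_D1, so λ = (2.68 − 2.38) / (2.38 × 3.16 − 2.68 × 1.93) = 0.3 / 2.35 = 0.128 V⁻¹.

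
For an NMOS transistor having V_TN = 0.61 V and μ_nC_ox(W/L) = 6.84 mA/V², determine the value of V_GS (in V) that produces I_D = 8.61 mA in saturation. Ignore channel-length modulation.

In saturation I_D = ½ k_n (V_GS − V_TN)², so V_GS − V_TN = √(2 I_D / k_n) = √(2 × 8.61 / 6.84) = 1.59 V.
V_GS = 0.61 + 1.59 = 2.2 V.

V_GS = 2.20 V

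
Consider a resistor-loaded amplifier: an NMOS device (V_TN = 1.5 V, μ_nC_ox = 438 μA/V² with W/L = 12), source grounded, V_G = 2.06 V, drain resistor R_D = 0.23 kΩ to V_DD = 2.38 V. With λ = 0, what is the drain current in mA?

I_D = 0.824 mA

V_GS = V_G = 2.06 V, so V_ov = 2.06 − 1.5 = 0.56 V.
k_n = μ_nC_ox · (W/L) = 5.256 mA/V².
Assume saturation: I_D = ½ k_n V_ov² = 0.5 × 5.256 × 0.56² = 0.824 mA, giving V_DS = V_DD − I_D R_D = 2.38 − 0.824 × 0.23 = 2.19 V.
V_DS = 2.19 V ≥ V_ov = 0.56 V, confirming saturation.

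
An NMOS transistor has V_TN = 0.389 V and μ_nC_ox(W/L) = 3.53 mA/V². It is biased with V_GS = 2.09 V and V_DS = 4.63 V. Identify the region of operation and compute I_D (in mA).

Saturation; I_D = 5.11 mA

V_ov = V_GS − V_TN = 2.09 − 0.389 = 1.7 V.
Since V_DS = 4.63 V ≥ V_ov = 1.7 V, the device is in saturation.
I_D = ½ k_n V_ov² = 0.5 × 3.53 × 1.7² = 5.11 mA.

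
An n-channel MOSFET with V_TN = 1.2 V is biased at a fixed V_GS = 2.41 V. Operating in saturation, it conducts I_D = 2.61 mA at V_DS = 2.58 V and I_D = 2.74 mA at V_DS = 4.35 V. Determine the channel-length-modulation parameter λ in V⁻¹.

With V_GS fixed, I_D ∝ (1 + λ V_DS) in saturation, so I_D2/I_D1 = (1 + λ V_DS2)/(1 + λ V_DS1).
2.74/2.61 = 1.05 = (1 + 4.35 λ)/(1 + 2.58 λ).
Solving: λ (I_D1 V_DS2 − I_D2 V_DS1) = I_D2 − I_D1, so λ = (2.74 − 2.61) / (2.61 × 4.35 − 2.74 × 2.58) = 0.13 / 4.28 = 0.0303 V⁻¹.

λ = 0.0303 V⁻¹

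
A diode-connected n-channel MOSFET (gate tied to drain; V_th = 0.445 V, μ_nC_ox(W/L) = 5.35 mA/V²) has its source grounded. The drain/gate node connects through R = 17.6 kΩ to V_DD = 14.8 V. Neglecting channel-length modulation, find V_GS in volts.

With gate tied to drain, V_GS = V_DS ≥ V_GS − V_th, so the device is in saturation.
KCL at the drain: ½ k_n (V_GS − V_th)² = (V_DD − V_GS)/R.
Let x = V_GS − 0.445. Then 47.1 x² + x − 14.36 = 0, giving x = 0.542 V (positive root), so V_GS = 0.987 V.
I_D = (V_DD − V_GS)/R = (14.8 − 0.987) / 17.6 = 0.785 mA.

V_GS = 0.987 V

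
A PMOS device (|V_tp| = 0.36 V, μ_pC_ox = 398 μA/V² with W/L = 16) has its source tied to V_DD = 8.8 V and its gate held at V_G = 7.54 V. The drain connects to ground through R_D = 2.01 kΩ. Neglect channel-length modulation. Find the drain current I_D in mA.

V_SG = V_DD − V_G = 8.8 − 7.54 = 1.26 V, so V_ov = 1.26 − 0.36 = 0.9 V.
k_p = μ_pC_ox · (W/L) = 6.368 mA/V².
Assume saturation: I_D = ½ k_p V_ov² = 0.5 × 6.368 × 0.9² = 2.58 mA, giving V_SD = V_DD − I_D R_D = 8.8 − 2.58 × 2.01 = 3.62 V.
V_SD = 3.62 V ≥ V_ov = 0.9 V, confirming saturation.

I_D = 2.58 mA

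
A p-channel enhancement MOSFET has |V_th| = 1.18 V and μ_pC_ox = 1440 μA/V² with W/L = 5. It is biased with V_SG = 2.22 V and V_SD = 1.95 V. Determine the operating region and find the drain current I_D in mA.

Saturation; I_D = 3.89 mA

k_p = μ_pC_ox · (W/L) = 7.2 mA/V².
V_ov = V_SG − |V_th| = 2.22 − 1.18 = 1.04 V.
Since V_SD = 1.95 V ≥ V_ov = 1.04 V, the device is in saturation.
I_D = ½ k_p V_ov² = 0.5 × 7.2 × 1.04² = 3.89 mA.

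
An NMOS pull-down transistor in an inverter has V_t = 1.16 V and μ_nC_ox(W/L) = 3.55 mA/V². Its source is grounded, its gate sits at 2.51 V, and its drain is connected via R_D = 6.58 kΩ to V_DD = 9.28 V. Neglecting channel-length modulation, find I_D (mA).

I_D = 1.36 mA

V_GS = V_G = 2.51 V, so V_ov = 2.51 − 1.16 = 1.35 V.
Assume saturation: I_D = ½ k_n V_ov² = 0.5 × 3.55 × 1.35² = 3.23 mA, giving V_DS = V_DD − I_D R_D = 9.28 − 3.23 × 6.58 = -12 V.
But -12 V < V_ov = 1.35 V, so the device is actually in triode.
In triode I_D = k_n[V_ov V_DS − ½ V_DS²] and I_D = (V_DD − V_DS)/R_D. Equating: 11.7 V_DS² − 32.53 V_DS + 9.28 = 0, giving V_DS = 0.323 V (the root below V_ov).
I_D = (9.28 − 0.323) / 6.58 = 1.36 mA.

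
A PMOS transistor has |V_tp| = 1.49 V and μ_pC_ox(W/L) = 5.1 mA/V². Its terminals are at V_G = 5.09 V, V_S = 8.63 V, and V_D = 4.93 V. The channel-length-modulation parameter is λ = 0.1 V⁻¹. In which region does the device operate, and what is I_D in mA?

V_SG = V_S − V_G = 8.63 − 5.09 = 3.54 V; V_SD = V_S − V_D = 8.63 − 4.93 = 3.7 V.
V_ov = V_SG − |V_tp| = 3.54 − 1.49 = 2.05 V.
Since V_SD = 3.7 V ≥ V_ov = 2.05 V, the device is in saturation.
I_D = ½ k_p V_ov² (1 + λ V_SD) = 0.5 × 5.1 × 2.05² × (1 + 0.1 × 3.7) = 14.7 mA.

Saturation; I_D = 14.7 mA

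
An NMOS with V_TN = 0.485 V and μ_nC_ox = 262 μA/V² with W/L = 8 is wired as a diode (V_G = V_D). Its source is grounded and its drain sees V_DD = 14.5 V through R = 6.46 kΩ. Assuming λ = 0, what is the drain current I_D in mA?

With gate tied to drain, V_GS = V_DS ≥ V_GS − V_TN, so the device is in saturation.
k_n = μ_nC_ox · (W/L) = 2.096 mA/V².
KCL at the drain: ½ k_n (V_GS − V_TN)² = (V_DD − V_GS)/R.
Let x = V_GS − 0.485. Then 6.77 x² + x − 14.02 = 0, giving x = 1.37 V (positive root), so V_GS = 1.85 V.
I_D = (V_DD − V_GS)/R = (14.5 − 1.85) / 6.46 = 1.96 mA.

I_D = 1.96 mA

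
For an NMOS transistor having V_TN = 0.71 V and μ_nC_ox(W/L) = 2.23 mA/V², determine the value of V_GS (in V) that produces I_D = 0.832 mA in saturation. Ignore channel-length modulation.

V_GS = 1.57 V

In saturation I_D = ½ k_n (V_GS − V_TN)², so V_GS − V_TN = √(2 I_D / k_n) = √(2 × 0.832 / 2.23) = 0.864 V.
V_GS = 0.71 + 0.864 = 1.57 V.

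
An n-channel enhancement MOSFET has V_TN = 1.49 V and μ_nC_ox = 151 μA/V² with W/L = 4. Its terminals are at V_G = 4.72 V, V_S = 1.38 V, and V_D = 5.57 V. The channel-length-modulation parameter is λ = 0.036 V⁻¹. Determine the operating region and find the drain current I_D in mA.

Saturation; I_D = 1.19 mA

V_GS = V_G − V_S = 4.72 − 1.38 = 3.34 V; V_DS = V_D − V_S = 5.57 − 1.38 = 4.19 V.
k_n = μ_nC_ox · (W/L) = 0.604 mA/V².
V_ov = V_GS − V_TN = 3.34 − 1.49 = 1.85 V.
Since V_DS = 4.19 V ≥ V_ov = 1.85 V, the device is in saturation.
I_D = ½ k_n V_ov² (1 + λ V_DS) = 0.5 × 0.604 × 1.85² × (1 + 0.036 × 4.19) = 1.19 mA.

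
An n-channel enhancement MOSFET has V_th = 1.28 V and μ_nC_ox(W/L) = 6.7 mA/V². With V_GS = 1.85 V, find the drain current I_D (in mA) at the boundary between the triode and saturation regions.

At the boundary V_DS = V_ov = V_GS − V_th = 1.85 − 1.28 = 0.57 V.
I_D = ½ k_n V_ov² = 0.5 × 6.7 × 0.57² = 1.09 mA.

I_D = 1.09 mA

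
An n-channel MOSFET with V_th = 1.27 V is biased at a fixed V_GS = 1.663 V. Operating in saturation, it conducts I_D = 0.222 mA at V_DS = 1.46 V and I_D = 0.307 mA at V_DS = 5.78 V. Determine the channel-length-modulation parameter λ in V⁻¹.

λ = 0.102 V⁻¹

With V_GS fixed, I_D ∝ (1 + λ V_DS) in saturation, so I_D2/I_D1 = (1 + λ V_DS2)/(1 + λ V_DS1).
0.307/0.222 = 1.383 = (1 + 5.78 λ)/(1 + 1.46 λ).
Solving: λ (I_D1 V_DS2 − I_D2 V_DS1) = I_D2 − I_D1, so λ = (0.307 − 0.222) / (0.222 × 5.78 − 0.307 × 1.46) = 0.085 / 0.835 = 0.102 V⁻¹.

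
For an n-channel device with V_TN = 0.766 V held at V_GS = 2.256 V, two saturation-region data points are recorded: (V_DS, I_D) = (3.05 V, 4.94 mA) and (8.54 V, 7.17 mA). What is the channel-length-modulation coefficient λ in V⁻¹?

λ = 0.110 V⁻¹

With V_GS fixed, I_D ∝ (1 + λ V_DS) in saturation, so I_D2/I_D1 = (1 + λ V_DS2)/(1 + λ V_DS1).
7.17/4.94 = 1.451 = (1 + 8.54 λ)/(1 + 3.05 λ).
Solving: λ (I_D1 V_DS2 − I_D2 V_DS1) = I_D2 − I_D1, so λ = (7.17 − 4.94) / (4.94 × 8.54 − 7.17 × 3.05) = 2.23 / 20.3 = 0.11 V⁻¹.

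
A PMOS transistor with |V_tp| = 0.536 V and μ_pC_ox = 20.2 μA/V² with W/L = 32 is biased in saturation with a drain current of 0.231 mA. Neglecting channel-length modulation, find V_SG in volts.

k_p = μ_pC_ox · (W/L) = 0.6464 mA/V².
In saturation I_D = ½ k_p (V_SG − |V_tp|)², so V_SG − |V_tp| = √(2 I_D / k_p) = √(2 × 0.231 / 0.6464) = 0.845 V.
V_SG = 0.536 + 0.845 = 1.38 V.

V_SG = 1.38 V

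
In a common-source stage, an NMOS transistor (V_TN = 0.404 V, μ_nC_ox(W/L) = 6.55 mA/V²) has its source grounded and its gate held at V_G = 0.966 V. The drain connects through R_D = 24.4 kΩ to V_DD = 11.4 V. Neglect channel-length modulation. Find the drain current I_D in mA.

I_D = 0.461 mA

V_GS = V_G = 0.966 V, so V_ov = 0.966 − 0.404 = 0.562 V.
Assume saturation: I_D = ½ k_n V_ov² = 0.5 × 6.55 × 0.562² = 1.03 mA, giving V_DS = V_DD − I_D R_D = 11.4 − 1.03 × 24.4 = -13.8 V.
But -13.8 V < V_ov = 0.562 V, so the device is actually in triode.
In triode I_D = k_n[V_ov V_DS − ½ V_DS²] and I_D = (V_DD − V_DS)/R_D. Equating: 79.9 V_DS² − 90.82 V_DS + 11.4 = 0, giving V_DS = 0.144 V (the root below V_ov).
I_D = (11.4 − 0.144) / 24.4 = 0.461 mA.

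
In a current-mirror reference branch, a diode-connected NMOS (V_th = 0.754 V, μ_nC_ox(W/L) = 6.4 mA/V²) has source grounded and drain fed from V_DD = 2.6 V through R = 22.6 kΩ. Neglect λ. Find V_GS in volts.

V_GS = 0.907 V

With gate tied to drain, V_GS = V_DS ≥ V_GS − V_th, so the device is in saturation.
KCL at the drain: ½ k_n (V_GS − V_th)² = (V_DD − V_GS)/R.
Let x = V_GS − 0.754. Then 72.3 x² + x − 1.846 = 0, giving x = 0.153 V (positive root), so V_GS = 0.907 V.
I_D = (V_DD − V_GS)/R = (2.6 − 0.907) / 22.6 = 0.0749 mA.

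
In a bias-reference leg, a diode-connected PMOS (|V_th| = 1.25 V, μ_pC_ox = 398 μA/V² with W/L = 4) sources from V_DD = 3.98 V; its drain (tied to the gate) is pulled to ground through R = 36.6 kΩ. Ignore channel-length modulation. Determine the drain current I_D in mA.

With gate tied to drain, V_SG = V_SD ≥ V_SG − |V_th|, so the device is in saturation.
k_p = μ_pC_ox · (W/L) = 1.592 mA/V².
KCL at the drain: ½ k_p (V_SG − |V_th|)² = (V_DD − V_SG)/R.
Let x = V_SG − 1.25. Then 29.1 x² + x − 2.73 = 0, giving x = 0.289 V (positive root), so V_SG = 1.54 V.
I_D = (V_DD − V_SG)/R = (3.98 − 1.54) / 36.6 = 0.0667 mA.

I_D = 0.0667 mA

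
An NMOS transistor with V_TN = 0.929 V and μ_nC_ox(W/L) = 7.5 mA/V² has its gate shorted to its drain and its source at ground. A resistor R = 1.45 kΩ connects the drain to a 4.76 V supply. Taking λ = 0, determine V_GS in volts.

V_GS = 1.68 V

With gate tied to drain, V_GS = V_DS ≥ V_GS − V_TN, so the device is in saturation.
KCL at the drain: ½ k_n (V_GS − V_TN)² = (V_DD − V_GS)/R.
Let x = V_GS − 0.929. Then 5.44 x² + x − 3.831 = 0, giving x = 0.752 V (positive root), so V_GS = 1.68 V.
I_D = (V_DD − V_GS)/R = (4.76 − 1.68) / 1.45 = 2.12 mA.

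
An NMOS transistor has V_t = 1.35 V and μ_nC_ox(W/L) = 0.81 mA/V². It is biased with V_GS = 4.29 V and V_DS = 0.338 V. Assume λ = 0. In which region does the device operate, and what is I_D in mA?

Triode; I_D = 0.759 mA

V_ov = V_GS − V_t = 4.29 − 1.35 = 2.94 V.
Since V_DS = 0.338 V < V_ov = 2.94 V, the device is in the triode region.
I_D = k_n [V_ov · V_DS − ½ V_DS²] = 0.81 × [2.94 × 0.338 − 0.5 × 0.338²] = 0.759 mA.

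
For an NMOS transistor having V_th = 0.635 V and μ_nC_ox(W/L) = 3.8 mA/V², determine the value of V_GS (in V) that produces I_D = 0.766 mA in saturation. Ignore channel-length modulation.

In saturation I_D = ½ k_n (V_GS − V_th)², so V_GS − V_th = √(2 I_D / k_n) = √(2 × 0.766 / 3.8) = 0.635 V.
V_GS = 0.635 + 0.635 = 1.27 V.

V_GS = 1.27 V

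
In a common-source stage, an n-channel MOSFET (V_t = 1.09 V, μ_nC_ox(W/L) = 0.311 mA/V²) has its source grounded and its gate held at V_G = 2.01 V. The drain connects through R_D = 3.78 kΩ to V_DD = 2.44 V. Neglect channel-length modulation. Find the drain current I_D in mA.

V_GS = V_G = 2.01 V, so V_ov = 2.01 − 1.09 = 0.92 V.
Assume saturation: I_D = ½ k_n V_ov² = 0.5 × 0.311 × 0.92² = 0.132 mA, giving V_DS = V_DD − I_D R_D = 2.44 − 0.132 × 3.78 = 1.94 V.
V_DS = 1.94 V ≥ V_ov = 0.92 V, confirming saturation.

I_D = 0.132 mA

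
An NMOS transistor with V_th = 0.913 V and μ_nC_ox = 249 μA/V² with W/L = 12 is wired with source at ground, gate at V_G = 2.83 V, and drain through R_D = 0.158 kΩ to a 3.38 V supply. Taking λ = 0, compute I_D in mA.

I_D = 5.49 mA

V_GS = V_G = 2.83 V, so V_ov = 2.83 − 0.913 = 1.92 V.
k_n = μ_nC_ox · (W/L) = 2.988 mA/V².
Assume saturation: I_D = ½ k_n V_ov² = 0.5 × 2.988 × 1.92² = 5.49 mA, giving V_DS = V_DD − I_D R_D = 3.38 − 5.49 × 0.158 = 2.51 V.
V_DS = 2.51 V ≥ V_ov = 1.92 V, confirming saturation.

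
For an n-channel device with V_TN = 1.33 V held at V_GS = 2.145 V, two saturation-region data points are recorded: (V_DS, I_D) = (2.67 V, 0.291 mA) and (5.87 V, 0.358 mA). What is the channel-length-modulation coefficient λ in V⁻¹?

With V_GS fixed, I_D ∝ (1 + λ V_DS) in saturation, so I_D2/I_D1 = (1 + λ V_DS2)/(1 + λ V_DS1).
0.358/0.291 = 1.23 = (1 + 5.87 λ)/(1 + 2.67 λ).
Solving: λ (I_D1 V_DS2 − I_D2 V_DS1) = I_D2 − I_D1, so λ = (0.358 − 0.291) / (0.291 × 5.87 − 0.358 × 2.67) = 0.067 / 0.752 = 0.0891 V⁻¹.

λ = 0.0891 V⁻¹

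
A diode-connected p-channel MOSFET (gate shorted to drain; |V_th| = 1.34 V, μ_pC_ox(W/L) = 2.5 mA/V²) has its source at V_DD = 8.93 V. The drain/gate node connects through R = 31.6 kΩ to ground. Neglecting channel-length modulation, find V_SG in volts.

V_SG = 1.77 V

With gate tied to drain, V_SG = V_SD ≥ V_SG − |V_th|, so the device is in saturation.
KCL at the drain: ½ k_p (V_SG − |V_th|)² = (V_DD − V_SG)/R.
Let x = V_SG − 1.34. Then 39.5 x² + x − 7.59 = 0, giving x = 0.426 V (positive root), so V_SG = 1.77 V.
I_D = (V_DD − V_SG)/R = (8.93 − 1.77) / 31.6 = 0.227 mA.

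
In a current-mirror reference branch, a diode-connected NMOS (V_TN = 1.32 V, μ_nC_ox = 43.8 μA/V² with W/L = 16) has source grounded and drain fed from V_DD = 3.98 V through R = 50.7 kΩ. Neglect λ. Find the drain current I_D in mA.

I_D = 0.0454 mA

With gate tied to drain, V_GS = V_DS ≥ V_GS − V_TN, so the device is in saturation.
k_n = μ_nC_ox · (W/L) = 0.7008 mA/V².
KCL at the drain: ½ k_n (V_GS − V_TN)² = (V_DD − V_GS)/R.
Let x = V_GS − 1.32. Then 17.8 x² + x − 2.66 = 0, giving x = 0.36 V (positive root), so V_GS = 1.68 V.
I_D = (V_DD − V_GS)/R = (3.98 − 1.68) / 50.7 = 0.0454 mA.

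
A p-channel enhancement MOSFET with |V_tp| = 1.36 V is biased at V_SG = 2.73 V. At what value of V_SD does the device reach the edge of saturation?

The boundary between triode and saturation is V_SD = V_SG − |V_tp| = V_ov.
V_ov = 2.73 − 1.36 = 1.37 V.

V_SD,sat = 1.37 V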